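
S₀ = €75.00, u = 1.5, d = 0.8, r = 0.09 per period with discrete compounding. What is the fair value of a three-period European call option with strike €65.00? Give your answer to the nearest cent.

Risk-neutral probability p = (1 + 0.09 − 0.8)/(1.5 − 0.8) = 0.2900/0.7000 = 0.4143
Terminal stock prices: S_uuu = 253.1, S_uud = 135, S_udd = 72, S_ddd = 38.4
Terminal payoffs (S − K): max(188.1, 0) = 188.1, max(70, 0) = 70, max(7, 0) = 7, max(-26.6, 0) = 0
Node uu (S = 168.8): V_uu = 1/1.09·[0.4143·188.1250 + 0.5857·70.0000] = 109.1170
Node ud (S = 90): V_ud = 1/1.09·[0.4143·70.0000 + 0.5857·7.0000] = 30.3670
Node dd (S = 48): V_dd = 1/1.09·[0.4143·7.0000 + 0.5857·0.0000] = 2.6606
Node u (S = 112.5): V_u = 1/1.09·[0.4143·109.1170 + 0.5857·30.3670] = 57.7908
Node d (S = 60): V_d = 1/1.09·[0.4143·30.3670 + 0.5857·2.6606] = 12.9715
Node 0 (S = 75): V_0 = 1/1.09·[0.4143·57.7908 + 0.5857·12.9715] = 28.9353

€28.94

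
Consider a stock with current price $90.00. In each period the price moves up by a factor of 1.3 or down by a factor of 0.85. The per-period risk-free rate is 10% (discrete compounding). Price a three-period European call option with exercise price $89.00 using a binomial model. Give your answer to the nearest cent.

Risk-neutral probability p = (1 + 0.1 − 0.85)/(1.3 − 0.85) = 0.2500/0.4500 = 0.5556
Terminal stock prices: S_uuu = 197.7, S_uud = 129.3, S_udd = 84.53, S_ddd = 55.27
Terminal payoffs (S − K): max(108.7, 0) = 108.7, max(40.29, 0) = 40.29, max(-4.468, 0) = 0, max(-33.73, 0) = 0
Node uu (S = 152.1): V_uu = 1/1.1·[0.5556·108.7300 + 0.4444·40.2850] = 71.1909
Node ud (S = 99.45): V_ud = 1/1.1·[0.5556·40.2850 + 0.4444·0.0000] = 20.3460
Node dd (S = 65.02): V_dd = 1/1.1·[0.5556·0.0000 + 0.4444·0.0000] = 0.0000
Node u (S = 117): V_u = 1/1.1·[0.5556·71.1909 + 0.4444·20.3460] = 44.1756
Node d (S = 76.5): V_d = 1/1.1·[0.5556·20.3460 + 0.4444·0.0000] = 10.2757
Node 0 (S = 90): V_0 = 1/1.1·[0.5556·44.1756 + 0.4444·10.2757] = 26.4627

$26.46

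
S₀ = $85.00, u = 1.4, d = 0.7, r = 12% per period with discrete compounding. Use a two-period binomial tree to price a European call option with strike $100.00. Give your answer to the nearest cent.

$19.11

Risk-neutral probability p = (1 + 0.12 − 0.7)/(1.4 − 0.7) = 0.4200/0.7000 = 0.6000
Terminal stock prices: S_uu = 166.6, S_ud = 83.3, S_dd = 41.65
Terminal payoffs (S − K): max(66.6, 0) = 66.6, max(-16.7, 0) = 0, max(-58.35, 0) = 0
Node u (S = 119): V_u = 1/1.12·[0.6000·66.6000 + 0.4000·0.0000] = 35.6786
Node d (S = 59.5): V_d = 1/1.12·[0.6000·0.0000 + 0.4000·0.0000] = 0.0000
Node 0 (S = 85): V_0 = 1/1.12·[0.6000·35.6786 + 0.4000·0.0000] = 19.1135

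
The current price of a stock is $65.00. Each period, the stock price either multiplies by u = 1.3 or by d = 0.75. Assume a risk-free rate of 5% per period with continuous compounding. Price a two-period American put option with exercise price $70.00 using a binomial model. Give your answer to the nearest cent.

Risk-neutral probability p = (e^0.05 − 0.75)/(1.3 − 0.75) = 0.3013/0.5500 = 0.5478
Terminal stock prices: S_uu = 109.9, S_ud = 63.38, S_dd = 36.56
Terminal payoffs (K − S): max(-39.85, 0) = 0, max(6.625, 0) = 6.625, max(33.44, 0) = 33.44
Node u (S = 84.5): continuation = e^(−0.05)·[0.5478·0.0000 + 0.4522·6.6250] = 2.8499; exercise value = 0.0000 ≤ continuation, so V_u = 2.8499
Node d (S = 48.75): continuation = e^(−0.05)·[0.5478·6.6250 + 0.4522·33.4375] = 17.8361; exercise value = 21.2500 > continuation, so V_d = 21.2500 (exercise)
Node 0 (S = 65): continuation = e^(−0.05)·[0.5478·2.8499 + 0.4522·21.2500] = 10.6263; exercise value = 5.0000 ≤ continuation, so V_0 = 10.6263

$10.63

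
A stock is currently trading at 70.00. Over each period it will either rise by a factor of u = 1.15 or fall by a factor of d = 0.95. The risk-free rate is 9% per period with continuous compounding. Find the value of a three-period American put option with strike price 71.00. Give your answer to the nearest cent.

Risk-neutral probability p = (e^0.09 − 0.95)/(1.15 − 0.95) = 0.1442/0.2000 = 0.7209
Terminal stock prices: S_uuu = 106.5, S_uud = 87.95, S_udd = 72.65, S_ddd = 60.02
Terminal payoffs (K − S): max(-35.46, 0) = 0, max(-16.95, 0) = 0, max(-1.651, 0) = 0, max(10.98, 0) = 10.98
Node uu (S = 92.57): continuation = e^(−0.09)·[0.7209·0.0000 + 0.2791·0.0000] = 0.0000; exercise value = 0.0000 ≤ continuation, so V_uu = 0.0000
Node ud (S = 76.47): continuation = e^(−0.09)·[0.7209·0.0000 + 0.2791·0.0000] = 0.0000; exercise value = 0.0000 ≤ continuation, so V_ud = 0.0000
Node dd (S = 63.17): continuation = e^(−0.09)·[0.7209·0.0000 + 0.2791·10.9838] = 2.8020; exercise value = 7.8250 > continuation, so V_dd = 7.8250 (exercise)
Node u (S = 80.5): continuation = e^(−0.09)·[0.7209·0.0000 + 0.2791·0.0000] = 0.0000; exercise value = 0.0000 ≤ continuation, so V_u = 0.0000
Node d (S = 66.5): continuation = e^(−0.09)·[0.7209·0.0000 + 0.2791·7.8250] = 1.9962; exercise value = 4.5000 > continuation, so V_d = 4.5000 (exercise)
Node 0 (S = 70): continuation = e^(−0.09)·[0.7209·0.0000 + 0.2791·4.5000] = 1.1480; exercise value = 1.0000 ≤ continuation, so V_0 = 1.1480

1.15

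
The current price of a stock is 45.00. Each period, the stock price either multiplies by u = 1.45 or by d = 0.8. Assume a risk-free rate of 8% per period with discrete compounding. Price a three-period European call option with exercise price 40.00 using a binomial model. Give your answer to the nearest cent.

Risk-neutral probability p = (1 + 0.08 − 0.8)/(1.45 − 0.8) = 0.2800/0.6500 = 0.4308
Terminal stock prices: S_uuu = 137.2, S_uud = 75.69, S_udd = 41.76, S_ddd = 23.04
Terminal payoffs (S − K): max(97.19, 0) = 97.19, max(35.69, 0) = 35.69, max(1.76, 0) = 1.76, max(-16.96, 0) = 0
Node uu (S = 94.61): V_uu = 1/1.08·[0.4308·97.1881 + 0.5692·35.6900] = 57.5755
Node ud (S = 52.2): V_ud = 1/1.08·[0.4308·35.6900 + 0.5692·1.7600] = 15.1630
Node dd (S = 28.8): V_dd = 1/1.08·[0.4308·1.7600 + 0.5692·0.0000] = 0.7020
Node u (S = 65.25): V_u = 1/1.08·[0.4308·57.5755 + 0.5692·15.1630] = 30.9564
Node d (S = 36): V_d = 1/1.08·[0.4308·15.1630 + 0.5692·0.7020] = 6.4179
Node 0 (S = 45): V_0 = 1/1.08·[0.4308·30.9564 + 0.5692·6.4179] = 15.7300

15.73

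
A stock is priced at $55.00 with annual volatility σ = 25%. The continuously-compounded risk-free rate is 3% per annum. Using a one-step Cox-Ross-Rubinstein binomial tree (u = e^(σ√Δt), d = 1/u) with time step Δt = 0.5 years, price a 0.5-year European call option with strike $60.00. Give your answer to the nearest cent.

CRR parameters: u = e^(σ√Δt) = e^(0.25·√0.5) = 1.1934, d = 1/u = 0.8380
Per-period rate: rΔt = 0.03·0.5 = 0.015, so R = e^0.015 = 1.0151
Risk-neutral probability p = (e^0.015 − 0.8380)/(1.1934 − 0.8380) = 0.1771/0.3554 = 0.4984
Terminal stock prices: S_u = 65.64, S_d = 46.09
Terminal payoffs (S − K): max(5.635, 0) = 5.635, max(-13.91, 0) = 0
Node 0 (S = 55): V_0 = e^(−0.015)·[0.4984·5.6351 + 0.5016·0.0000] = 2.7669

$2.77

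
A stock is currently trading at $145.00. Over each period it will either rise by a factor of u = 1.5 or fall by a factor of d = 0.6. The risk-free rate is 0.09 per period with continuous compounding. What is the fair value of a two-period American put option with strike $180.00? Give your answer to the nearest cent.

Risk-neutral probability p = (e^0.09 − 0.6)/(1.5 − 0.6) = 0.4942/0.9000 = 0.5491
Terminal stock prices: S_uu = 326.2, S_ud = 130.5, S_dd = 52.2
Terminal payoffs (K − S): max(-146.2, 0) = 0, max(49.5, 0) = 49.5, max(127.8, 0) = 127.8
Node u (S = 217.5): continuation = e^(−0.09)·[0.5491·0.0000 + 0.4509·49.5000] = 20.3993; exercise value = 0.0000 ≤ continuation, so V_u = 20.3993
Node d (S = 87): continuation = e^(−0.09)·[0.5491·49.5000 + 0.4509·127.8000] = 77.5076; exercise value = 93.0000 > continuation, so V_d = 93.0000 (exercise)
Node 0 (S = 145): continuation = e^(−0.09)·[0.5491·20.3993 + 0.4509·93.0000] = 48.5629; exercise value = 35.0000 ≤ continuation, so V_0 = 48.5629

$48.56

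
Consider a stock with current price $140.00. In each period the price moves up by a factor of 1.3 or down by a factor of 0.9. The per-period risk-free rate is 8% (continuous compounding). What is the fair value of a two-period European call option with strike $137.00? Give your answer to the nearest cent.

$29.16

Risk-neutral probability p = (e^0.08 − 0.9)/(1.3 − 0.9) = 0.1833/0.4000 = 0.4582
Terminal stock prices: S_uu = 236.6, S_ud = 163.8, S_dd = 113.4
Terminal payoffs (S − K): max(99.6, 0) = 99.6, max(26.8, 0) = 26.8, max(-23.6, 0) = 0
Node u (S = 182): V_u = e^(−0.08)·[0.4582·99.6000 + 0.5418·26.8000] = 55.5331
Node d (S = 126): V_d = e^(−0.08)·[0.4582·26.8000 + 0.5418·0.0000] = 11.3361
Node 0 (S = 140): V_0 = e^(−0.08)·[0.4582·55.5331 + 0.5418·11.3361] = 29.1593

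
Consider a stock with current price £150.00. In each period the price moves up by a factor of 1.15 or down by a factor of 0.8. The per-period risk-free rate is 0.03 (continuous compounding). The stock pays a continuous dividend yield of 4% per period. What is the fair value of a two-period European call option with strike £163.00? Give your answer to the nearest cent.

£9.82

Per-period risk-free factor R = e^0.03 = 1.0305; dividend-adjusted growth = e^(0.03−0.04) = 0.9900.
Risk-neutral probability p = (0.9900 − 0.8)/(1.15 − 0.8) = 0.1900/0.3500 = 0.5430
Terminal stock prices: S_uu = 198.4, S_ud = 138, S_dd = 96
Terminal payoffs (S − K): max(35.37, 0) = 35.37, max(-25, 0) = 0, max(-67, 0) = 0
Node u (S = 172.5): V_u = e^(−0.03)·[0.5430·35.3750 + 0.4570·0.0000] = 18.6409
Node d (S = 120): V_d = e^(−0.03)·[0.5430·0.0000 + 0.4570·0.0000] = 0.0000
Node 0 (S = 150): V_0 = e^(−0.03)·[0.5430·18.6409 + 0.4570·0.0000] = 9.8229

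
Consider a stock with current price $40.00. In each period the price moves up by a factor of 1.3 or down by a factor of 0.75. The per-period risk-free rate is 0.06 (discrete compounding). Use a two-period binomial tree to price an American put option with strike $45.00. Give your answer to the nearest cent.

$7.49

Risk-neutral probability p = (1 + 0.06 − 0.75)/(1.3 − 0.75) = 0.3100/0.5500 = 0.5636
Terminal stock prices: S_uu = 67.6, S_ud = 39, S_dd = 22.5
Terminal payoffs (K − S): max(-22.6, 0) = 0, max(6, 0) = 6, max(22.5, 0) = 22.5
Node u (S = 52): continuation = 1/1.06·[0.5636·0.0000 + 0.4364·6.0000] = 2.4700; exercise value = 0.0000 ≤ continuation, so V_u = 2.4700
Node d (S = 30): continuation = 1/1.06·[0.5636·6.0000 + 0.4364·22.5000] = 12.4528; exercise value = 15.0000 > continuation, so V_d = 15.0000 (exercise)
Node 0 (S = 40): continuation = 1/1.06·[0.5636·2.4700 + 0.4364·15.0000] = 7.4883; exercise value = 5.0000 ≤ continuation, so V_0 = 7.4883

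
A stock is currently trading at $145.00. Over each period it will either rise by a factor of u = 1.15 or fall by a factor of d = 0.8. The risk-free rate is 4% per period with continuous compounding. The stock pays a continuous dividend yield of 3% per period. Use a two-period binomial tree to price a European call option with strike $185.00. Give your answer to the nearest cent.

Per-period risk-free factor R = e^0.04 = 1.0408; dividend-adjusted growth = e^(0.04−0.03) = 1.0101.
Risk-neutral probability p = (1.0101 − 0.8)/(1.15 − 0.8) = 0.2101/0.3500 = 0.6001
Terminal stock prices: S_uu = 191.8, S_ud = 133.4, S_dd = 92.8
Terminal payoffs (S − K): max(6.762, 0) = 6.762, max(-51.6, 0) = 0, max(-92.2, 0) = 0
Node u (S = 166.8): V_u = e^(−0.04)·[0.6001·6.7625 + 0.3999·0.0000] = 3.8993
Node d (S = 116): V_d = e^(−0.04)·[0.6001·0.0000 + 0.3999·0.0000] = 0.0000
Node 0 (S = 145): V_0 = e^(−0.04)·[0.6001·3.8993 + 0.3999·0.0000] = 2.2484

$2.25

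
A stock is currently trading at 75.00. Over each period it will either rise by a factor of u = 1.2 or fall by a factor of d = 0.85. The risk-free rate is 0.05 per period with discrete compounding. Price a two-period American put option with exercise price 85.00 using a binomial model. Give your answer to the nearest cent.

10.56

Risk-neutral probability p = (1 + 0.05 − 0.85)/(1.2 − 0.85) = 0.2000/0.3500 = 0.5714
Terminal stock prices: S_uu = 108, S_ud = 76.5, S_dd = 54.19
Terminal payoffs (K − S): max(-23, 0) = 0, max(8.5, 0) = 8.5, max(30.81, 0) = 30.81
Node u (S = 90): continuation = 1/1.05·[0.5714·0.0000 + 0.4286·8.5000] = 3.4694; exercise value = 0.0000 ≤ continuation, so V_u = 3.4694
Node d (S = 63.75): continuation = 1/1.05·[0.5714·8.5000 + 0.4286·30.8125] = 17.2024; exercise value = 21.2500 > continuation, so V_d = 21.2500 (exercise)
Node 0 (S = 75): continuation = 1/1.05·[0.5714·3.4694 + 0.4286·21.2500] = 10.5616; exercise value = 10.0000 ≤ continuation, so V_0 = 10.5616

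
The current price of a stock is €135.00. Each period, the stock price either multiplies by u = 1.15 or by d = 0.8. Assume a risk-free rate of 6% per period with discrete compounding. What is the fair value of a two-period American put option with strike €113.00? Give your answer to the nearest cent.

Risk-neutral probability p = (1 + 0.06 − 0.8)/(1.15 − 0.8) = 0.2600/0.3500 = 0.7429
Terminal stock prices: S_uu = 178.5, S_ud = 124.2, S_dd = 86.4
Terminal payoffs (K − S): max(-65.54, 0) = 0, max(-11.2, 0) = 0, max(26.6, 0) = 26.6
Node u (S = 155.2): continuation = 1/1.06·[0.7429·0.0000 + 0.2571·0.0000] = 0.0000; exercise value = 0.0000 ≤ continuation, so V_u = 0.0000
Node d (S = 108): continuation = 1/1.06·[0.7429·0.0000 + 0.2571·26.6000] = 6.4528; exercise value = 5.0000 ≤ continuation, so V_d = 6.4528
Node 0 (S = 135): continuation = 1/1.06·[0.7429·0.0000 + 0.2571·6.4528] = 1.5654; exercise value = 0.0000 ≤ continuation, so V_0 = 1.5654

€1.57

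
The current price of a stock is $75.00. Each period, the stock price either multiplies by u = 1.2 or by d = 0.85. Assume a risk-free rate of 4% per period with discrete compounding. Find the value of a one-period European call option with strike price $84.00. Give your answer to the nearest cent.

Risk-neutral probability p = (1 + 0.04 − 0.85)/(1.2 − 0.85) = 0.1900/0.3500 = 0.5429
Terminal stock prices: S_u = 90, S_d = 63.75
Terminal payoffs (S − K): max(6, 0) = 6, max(-20.25, 0) = 0
Node 0 (S = 75): V_0 = 1/1.04·[0.5429·6.0000 + 0.4571·0.0000] = 3.1319

$3.13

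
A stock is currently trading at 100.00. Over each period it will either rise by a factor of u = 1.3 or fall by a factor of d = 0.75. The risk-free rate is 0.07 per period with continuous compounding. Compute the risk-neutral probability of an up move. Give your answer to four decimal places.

p = 0.5864

Risk-neutral probability p = (e^0.07 − 0.75)/(1.3 − 0.75) = 0.3225/0.5500 = 0.5864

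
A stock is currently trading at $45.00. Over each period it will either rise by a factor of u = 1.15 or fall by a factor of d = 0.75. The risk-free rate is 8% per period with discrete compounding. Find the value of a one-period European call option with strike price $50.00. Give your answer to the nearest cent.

Risk-neutral probability p = (1 + 0.08 − 0.75)/(1.15 − 0.75) = 0.3300/0.4000 = 0.8250
Terminal stock prices: S_u = 51.75, S_d = 33.75
Terminal payoffs (S − K): max(1.75, 0) = 1.75, max(-16.25, 0) = 0
Node 0 (S = 45): V_0 = 1/1.08·[0.8250·1.7500 + 0.1750·0.0000] = 1.3368

$1.34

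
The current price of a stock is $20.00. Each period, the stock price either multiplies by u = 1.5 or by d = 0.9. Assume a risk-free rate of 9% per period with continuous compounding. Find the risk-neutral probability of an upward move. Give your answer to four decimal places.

Risk-neutral probability p = (e^0.09 − 0.9)/(1.5 − 0.9) = 0.1942/0.6000 = 0.3236

p = 0.3236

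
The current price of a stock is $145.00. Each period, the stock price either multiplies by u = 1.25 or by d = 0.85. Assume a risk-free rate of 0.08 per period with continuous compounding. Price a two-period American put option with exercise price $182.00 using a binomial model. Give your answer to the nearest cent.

$37.00

Risk-neutral probability p = (e^0.08 − 0.85)/(1.25 − 0.85) = 0.2333/0.4000 = 0.5832
Terminal stock prices: S_uu = 226.6, S_ud = 154.1, S_dd = 104.8
Terminal payoffs (K − S): max(-44.56, 0) = 0, max(27.94, 0) = 27.94, max(77.24, 0) = 77.24
Node u (S = 181.2): continuation = e^(−0.08)·[0.5832·0.0000 + 0.4168·27.9375] = 10.7486; exercise value = 0.7500 ≤ continuation, so V_u = 10.7486
Node d (S = 123.2): continuation = e^(−0.08)·[0.5832·27.9375 + 0.4168·77.2375] = 44.7572; exercise value = 58.7500 > continuation, so V_d = 58.7500 (exercise)
Node 0 (S = 145): continuation = e^(−0.08)·[0.5832·10.7486 + 0.4168·58.7500] = 28.3902; exercise value = 37.0000 > continuation, so V_0 = 37.0000 (exercise)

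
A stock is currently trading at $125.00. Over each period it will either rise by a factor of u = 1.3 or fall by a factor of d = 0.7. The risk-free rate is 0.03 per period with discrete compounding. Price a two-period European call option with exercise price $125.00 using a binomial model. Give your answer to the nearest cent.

$24.59

Risk-neutral probability p = (1 + 0.03 − 0.7)/(1.3 − 0.7) = 0.3300/0.6000 = 0.5500
Terminal stock prices: S_uu = 211.3, S_ud = 113.7, S_dd = 61.25
Terminal payoffs (S − K): max(86.25, 0) = 86.25, max(-11.25, 0) = 0, max(-63.75, 0) = 0
Node u (S = 162.5): V_u = 1/1.03·[0.5500·86.2500 + 0.4500·0.0000] = 46.0558
Node d (S = 87.5): V_d = 1/1.03·[0.5500·0.0000 + 0.4500·0.0000] = 0.0000
Node 0 (S = 125): V_0 = 1/1.03·[0.5500·46.0558 + 0.4500·0.0000] = 24.5929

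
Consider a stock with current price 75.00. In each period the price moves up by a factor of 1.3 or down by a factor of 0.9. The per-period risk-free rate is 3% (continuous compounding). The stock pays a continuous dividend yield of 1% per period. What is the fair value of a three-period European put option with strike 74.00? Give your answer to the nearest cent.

6.04

Per-period risk-free factor R = e^0.03 = 1.0305; dividend-adjusted growth = e^(0.03−0.01) = 1.0202.
Risk-neutral probability p = (1.0202 − 0.9)/(1.3 − 0.9) = 0.1202/0.4000 = 0.3005
Terminal stock prices: S_uuu = 164.8, S_uud = 114.1, S_udd = 78.98, S_ddd = 54.68
Terminal payoffs (K − S): max(-90.78, 0) = 0, max(-40.08, 0) = 0, max(-4.975, 0) = 0, max(19.32, 0) = 19.32
Node uu (S = 126.8): V_uu = e^(−0.03)·[0.3005·0.0000 + 0.6995·0.0000] = 0.0000
Node ud (S = 87.75): V_ud = e^(−0.03)·[0.3005·0.0000 + 0.6995·0.0000] = 0.0000
Node dd (S = 60.75): V_dd = e^(−0.03)·[0.3005·0.0000 + 0.6995·19.3250] = 13.1183
Node u (S = 97.5): V_u = e^(−0.03)·[0.3005·0.0000 + 0.6995·0.0000] = 0.0000
Node d (S = 67.5): V_d = e^(−0.03)·[0.3005·0.0000 + 0.6995·13.1183] = 8.9050
Node 0 (S = 75): V_0 = e^(−0.03)·[0.3005·0.0000 + 0.6995·8.9050] = 6.0449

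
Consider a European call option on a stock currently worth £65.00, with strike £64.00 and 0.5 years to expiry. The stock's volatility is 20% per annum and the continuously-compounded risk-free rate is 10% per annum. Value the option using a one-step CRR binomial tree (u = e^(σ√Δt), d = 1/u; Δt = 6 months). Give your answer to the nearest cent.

CRR parameters: u = e^(σ√Δt) = e^(0.2·√0.5) = 1.1519, d = 1/u = 0.8681
Per-period rate: rΔt = 0.1·0.5 = 0.05, so R = e^0.05 = 1.0513
Risk-neutral probability p = (e^0.05 − 0.8681)/(1.1519 − 0.8681) = 0.1831/0.2838 = 0.6454
Terminal stock prices: S_u = 74.87, S_d = 56.43
Terminal payoffs (S − K): max(10.87, 0) = 10.87, max(-7.572, 0) = 0
Node 0 (S = 65): V_0 = e^(−0.05)·[0.6454·10.8741 + 0.3546·0.0000] = 6.6756

£6.68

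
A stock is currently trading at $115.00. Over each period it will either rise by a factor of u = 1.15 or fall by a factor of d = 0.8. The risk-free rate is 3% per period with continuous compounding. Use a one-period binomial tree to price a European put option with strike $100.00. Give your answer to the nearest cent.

$2.65

Risk-neutral probability p = (e^0.03 − 0.8)/(1.15 − 0.8) = 0.2305/0.3500 = 0.6584
Terminal stock prices: S_u = 132.2, S_d = 92
Terminal payoffs (K − S): max(-32.25, 0) = 0, max(8, 0) = 8
Node 0 (S = 115): V_0 = e^(−0.03)·[0.6584·0.0000 + 0.3416·8.0000] = 2.6517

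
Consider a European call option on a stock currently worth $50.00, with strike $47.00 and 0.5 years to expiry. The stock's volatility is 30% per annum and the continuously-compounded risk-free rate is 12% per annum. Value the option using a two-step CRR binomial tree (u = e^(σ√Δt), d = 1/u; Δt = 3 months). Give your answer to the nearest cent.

$7.52

CRR parameters: u = e^(σ√Δt) = e^(0.3·√0.25) = 1.1618, d = 1/u = 0.8607
Per-period rate: rΔt = 0.12·0.25 = 0.03, so R = e^0.03 = 1.0305
Risk-neutral probability p = (e^0.03 − 0.8607)/(1.1618 − 0.8607) = 0.1697/0.3011 = 0.5637
Terminal stock prices: S_uu = 67.49, S_ud = 50, S_dd = 37.04
Terminal payoffs (S − K): max(20.49, 0) = 20.49, max(3, 0) = 3, max(-9.959, 0) = 0
Node u (S = 58.09): V_u = e^(−0.03)·[0.5637·20.4929 + 0.4363·3.0000] = 12.4808
Node d (S = 43.04): V_d = e^(−0.03)·[0.5637·3.0000 + 0.4363·0.0000] = 1.6411
Node 0 (S = 50): V_0 = e^(−0.03)·[0.5637·12.4808 + 0.4363·1.6411] = 7.5224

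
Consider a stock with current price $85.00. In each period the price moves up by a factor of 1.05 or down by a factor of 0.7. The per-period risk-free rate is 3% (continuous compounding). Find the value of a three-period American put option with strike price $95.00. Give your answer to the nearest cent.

Risk-neutral probability p = (e^0.03 − 0.7)/(1.05 − 0.7) = 0.3305/0.3500 = 0.9442
Terminal stock prices: S_uuu = 98.4, S_uud = 65.6, S_udd = 43.73, S_ddd = 29.15
Terminal payoffs (K − S): max(-3.398, 0) = 0, max(29.4, 0) = 29.4, max(51.27, 0) = 51.27, max(65.84, 0) = 65.84
Node uu (S = 93.71): continuation = e^(−0.03)·[0.9442·0.0000 + 0.0558·29.4013] = 1.5934; exercise value = 1.2875 ≤ continuation, so V_uu = 1.5934
Node ud (S = 62.47): continuation = e^(−0.03)·[0.9442·29.4013 + 0.0558·51.2675] = 29.7173; exercise value = 32.5250 > continuation, so V_ud = 32.5250 (exercise)
Node dd (S = 41.65): continuation = e^(−0.03)·[0.9442·51.2675 + 0.0558·65.8450] = 50.5423; exercise value = 53.3500 > continuation, so V_dd = 53.3500 (exercise)
Node u (S = 89.25): continuation = e^(−0.03)·[0.9442·1.5934 + 0.0558·32.5250] = 3.2226; exercise value = 5.7500 > continuation, so V_u = 5.7500 (exercise)
Node d (S = 59.5): continuation = e^(−0.03)·[0.9442·32.5250 + 0.0558·53.3500] = 32.6923; exercise value = 35.5000 > continuation, so V_d = 35.5000 (exercise)
Node 0 (S = 85): continuation = e^(−0.03)·[0.9442·5.7500 + 0.0558·35.5000] = 7.1923; exercise value = 10.0000 > continuation, so V_0 = 10.0000 (exercise)

$10.00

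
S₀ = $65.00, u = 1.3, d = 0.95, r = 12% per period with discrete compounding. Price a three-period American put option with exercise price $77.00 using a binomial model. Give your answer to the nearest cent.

Risk-neutral probability p = (1 + 0.12 − 0.95)/(1.3 − 0.95) = 0.1700/0.3500 = 0.4857
Terminal stock prices: S_uuu = 142.8, S_uud = 104.4, S_udd = 76.26, S_ddd = 55.73
Terminal payoffs (K − S): max(-65.81, 0) = 0, max(-27.36, 0) = 0, max(0.7387, 0) = 0.7387, max(21.27, 0) = 21.27
Node uu (S = 109.9): continuation = 1/1.12·[0.4857·0.0000 + 0.5143·0.0000] = 0.0000; exercise value = 0.0000 ≤ continuation, so V_uu = 0.0000
Node ud (S = 80.27): continuation = 1/1.12·[0.4857·0.0000 + 0.5143·0.7387] = 0.3392; exercise value = 0.0000 ≤ continuation, so V_ud = 0.3392
Node dd (S = 58.66): continuation = 1/1.12·[0.4857·0.7387 + 0.5143·21.2706] = 10.0875; exercise value = 18.3375 > continuation, so V_dd = 18.3375 (exercise)
Node u (S = 84.5): continuation = 1/1.12·[0.4857·0.0000 + 0.5143·0.3392] = 0.1558; exercise value = 0.0000 ≤ continuation, so V_u = 0.1558
Node d (S = 61.75): continuation = 1/1.12·[0.4857·0.3392 + 0.5143·18.3375] = 8.5674; exercise value = 15.2500 > continuation, so V_d = 15.2500 (exercise)
Node 0 (S = 65): continuation = 1/1.12·[0.4857·0.1558 + 0.5143·15.2500] = 7.0701; exercise value = 12.0000 > continuation, so V_0 = 12.0000 (exercise)

$12.00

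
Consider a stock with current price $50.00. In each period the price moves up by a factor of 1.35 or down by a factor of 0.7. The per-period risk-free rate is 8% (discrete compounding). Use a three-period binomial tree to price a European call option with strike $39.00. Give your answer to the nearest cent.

$21.71

Risk-neutral probability p = (1 + 0.08 − 0.7)/(1.35 − 0.7) = 0.3800/0.6500 = 0.5846
Terminal stock prices: S_uuu = 123, S_uud = 63.79, S_udd = 33.07, S_ddd = 17.15
Terminal payoffs (S − K): max(84.02, 0) = 84.02, max(24.79, 0) = 24.79, max(-5.925, 0) = 0, max(-21.85, 0) = 0
Node uu (S = 91.13): V_uu = 1/1.08·[0.5846·84.0188 + 0.4154·24.7875] = 55.0139
Node ud (S = 47.25): V_ud = 1/1.08·[0.5846·24.7875 + 0.4154·0.0000] = 13.4177
Node dd (S = 24.5): V_dd = 1/1.08·[0.5846·0.0000 + 0.4154·0.0000] = 0.0000
Node u (S = 67.5): V_u = 1/1.08·[0.5846·55.0139 + 0.4154·13.4177] = 34.9403
Node d (S = 35): V_d = 1/1.08·[0.5846·13.4177 + 0.4154·0.0000] = 7.2632
Node 0 (S = 50): V_0 = 1/1.08·[0.5846·34.9403 + 0.4154·7.2632] = 21.7071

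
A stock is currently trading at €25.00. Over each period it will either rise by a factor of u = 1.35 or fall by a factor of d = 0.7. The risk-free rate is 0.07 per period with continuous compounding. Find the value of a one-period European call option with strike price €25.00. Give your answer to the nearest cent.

€4.68

Risk-neutral probability p = (e^0.07 − 0.7)/(1.35 − 0.7) = 0.3725/0.6500 = 0.5731
Terminal stock prices: S_u = 33.75, S_d = 17.5
Terminal payoffs (S − K): max(8.75, 0) = 8.75, max(-7.5, 0) = 0
Node 0 (S = 25): V_0 = e^(−0.07)·[0.5731·8.7500 + 0.4269·0.0000] = 4.6755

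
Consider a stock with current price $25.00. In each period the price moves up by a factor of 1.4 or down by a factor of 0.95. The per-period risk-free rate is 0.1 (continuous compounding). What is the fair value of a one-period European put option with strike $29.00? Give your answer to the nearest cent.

Risk-neutral probability p = (e^0.1 − 0.95)/(1.4 − 0.95) = 0.1552/0.4500 = 0.3448
Terminal stock prices: S_u = 35, S_d = 23.75
Terminal payoffs (K − S): max(-6, 0) = 0, max(5.25, 0) = 5.25
Node 0 (S = 25): V_0 = e^(−0.1)·[0.3448·0.0000 + 0.6552·5.2500] = 3.1123

$3.11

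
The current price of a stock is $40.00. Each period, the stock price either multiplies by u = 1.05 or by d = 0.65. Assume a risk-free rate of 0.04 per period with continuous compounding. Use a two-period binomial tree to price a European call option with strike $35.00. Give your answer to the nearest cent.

Risk-neutral probability p = (e^0.04 − 0.65)/(1.05 − 0.65) = 0.3908/0.4000 = 0.9770
Terminal stock prices: S_uu = 44.1, S_ud = 27.3, S_dd = 16.9
Terminal payoffs (S − K): max(9.1, 0) = 9.1, max(-7.7, 0) = 0, max(-18.1, 0) = 0
Node u (S = 42): V_u = e^(−0.04)·[0.9770·9.1000 + 0.0230·0.0000] = 8.5423
Node d (S = 26): V_d = e^(−0.04)·[0.9770·0.0000 + 0.0230·0.0000] = 0.0000
Node 0 (S = 40): V_0 = e^(−0.04)·[0.9770·8.5423 + 0.0230·0.0000] = 8.0188

$8.02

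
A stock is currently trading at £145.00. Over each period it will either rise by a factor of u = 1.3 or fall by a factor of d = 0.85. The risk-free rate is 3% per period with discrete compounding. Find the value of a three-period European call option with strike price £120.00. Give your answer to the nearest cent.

Risk-neutral probability p = (1 + 0.03 − 0.85)/(1.3 − 0.85) = 0.1800/0.4500 = 0.4000
Terminal stock prices: S_uuu = 318.6, S_uud = 208.3, S_udd = 136.2, S_ddd = 89.05
Terminal payoffs (S − K): max(198.6, 0) = 198.6, max(88.29, 0) = 88.29, max(16.19, 0) = 16.19, max(-30.95, 0) = 0
Node uu (S = 245.1): V_uu = 1/1.03·[0.4000·198.5650 + 0.6000·88.2925] = 128.5451
Node ud (S = 160.2): V_ud = 1/1.03·[0.4000·88.2925 + 0.6000·16.1912] = 43.7201
Node dd (S = 104.8): V_dd = 1/1.03·[0.4000·16.1912 + 0.6000·0.0000] = 6.2879
Node u (S = 188.5): V_u = 1/1.03·[0.4000·128.5451 + 0.6000·43.7201] = 75.3885
Node d (S = 123.2): V_d = 1/1.03·[0.4000·43.7201 + 0.6000·6.2879] = 20.6415
Node 0 (S = 145): V_0 = 1/1.03·[0.4000·75.3885 + 0.6000·20.6415] = 41.3013

£41.30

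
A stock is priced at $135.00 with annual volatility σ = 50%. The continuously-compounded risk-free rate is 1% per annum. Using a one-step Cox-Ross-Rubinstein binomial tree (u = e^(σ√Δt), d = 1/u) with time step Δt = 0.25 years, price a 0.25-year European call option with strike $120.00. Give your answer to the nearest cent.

$23.56

CRR parameters: u = e^(σ√Δt) = e^(0.5·√0.25) = 1.2840, d = 1/u = 0.7788
Per-period rate: rΔt = 0.01·0.25 = 0.0025, so R = e^0.0025 = 1.0025
Risk-neutral probability p = (e^0.0025 − 0.7788)/(1.2840 − 0.7788) = 0.2237/0.5052 = 0.4428
Terminal stock prices: S_u = 173.3, S_d = 105.1
Terminal payoffs (S − K): max(53.34, 0) = 53.34, max(-14.86, 0) = 0
Node 0 (S = 135): V_0 = e^(−0.0025)·[0.4428·53.3434 + 0.5572·0.0000] = 23.5603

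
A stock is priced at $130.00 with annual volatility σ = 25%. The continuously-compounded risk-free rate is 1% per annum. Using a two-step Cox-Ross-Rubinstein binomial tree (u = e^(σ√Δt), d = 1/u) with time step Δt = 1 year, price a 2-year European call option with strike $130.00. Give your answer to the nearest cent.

$17.32

CRR parameters: u = e^(σ√Δt) = e^(0.25·√1) = 1.2840, d = 1/u = 0.7788
Per-period rate: rΔt = 0.01·1 = 0.01, so R = e^0.01 = 1.0101
Risk-neutral probability p = (e^0.01 − 0.7788)/(1.2840 − 0.7788) = 0.2312/0.5052 = 0.4577
Terminal stock prices: S_uu = 214.3, S_ud = 130, S_dd = 78.85
Terminal payoffs (S − K): max(84.33, 0) = 84.33, max(0, 0) = 0, max(-51.15, 0) = 0
Node u (S = 166.9): V_u = e^(−0.01)·[0.4577·84.3338 + 0.5423·0.0000] = 38.2168
Node d (S = 101.2): V_d = e^(−0.01)·[0.4577·0.0000 + 0.5423·0.0000] = 0.0000
Node 0 (S = 130): V_0 = e^(−0.01)·[0.4577·38.2168 + 0.5423·0.0000] = 17.3184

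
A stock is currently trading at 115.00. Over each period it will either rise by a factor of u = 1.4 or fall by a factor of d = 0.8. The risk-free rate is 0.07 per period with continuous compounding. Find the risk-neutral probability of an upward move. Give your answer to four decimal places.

Risk-neutral probability p = (e^0.07 − 0.8)/(1.4 − 0.8) = 0.2725/0.6000 = 0.4542

p = 0.4542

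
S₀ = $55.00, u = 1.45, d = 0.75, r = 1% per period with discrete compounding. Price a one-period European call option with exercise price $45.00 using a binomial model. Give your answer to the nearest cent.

$12.78

Risk-neutral probability p = (1 + 0.01 − 0.75)/(1.45 − 0.75) = 0.2600/0.7000 = 0.3714
Terminal stock prices: S_u = 79.75, S_d = 41.25
Terminal payoffs (S − K): max(34.75, 0) = 34.75, max(-3.75, 0) = 0
Node 0 (S = 55): V_0 = 1/1.01·[0.3714·34.7500 + 0.6286·0.0000] = 12.7793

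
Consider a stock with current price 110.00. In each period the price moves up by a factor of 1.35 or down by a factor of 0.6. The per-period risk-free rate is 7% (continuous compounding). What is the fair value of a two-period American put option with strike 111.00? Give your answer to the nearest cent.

Risk-neutral probability p = (e^0.07 − 0.6)/(1.35 − 0.6) = 0.4725/0.7500 = 0.6300
Terminal stock prices: S_uu = 200.5, S_ud = 89.1, S_dd = 39.6
Terminal payoffs (K − S): max(-89.48, 0) = 0, max(21.9, 0) = 21.9, max(71.4, 0) = 71.4
Node u (S = 148.5): continuation = e^(−0.07)·[0.6300·0.0000 + 0.3700·21.9000] = 7.5550; exercise value = 0.0000 ≤ continuation, so V_u = 7.5550
Node d (S = 66): continuation = e^(−0.07)·[0.6300·21.9000 + 0.3700·71.4000] = 37.4957; exercise value = 45.0000 > continuation, so V_d = 45.0000 (exercise)
Node 0 (S = 110): continuation = e^(−0.07)·[0.6300·7.5550 + 0.3700·45.0000] = 19.9618; exercise value = 1.0000 ≤ continuation, so V_0 = 19.9618

19.96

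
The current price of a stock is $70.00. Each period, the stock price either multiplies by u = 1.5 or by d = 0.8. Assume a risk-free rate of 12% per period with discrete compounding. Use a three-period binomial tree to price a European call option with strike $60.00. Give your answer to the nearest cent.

Risk-neutral probability p = (1 + 0.12 − 0.8)/(1.5 − 0.8) = 0.3200/0.7000 = 0.4571
Terminal stock prices: S_uuu = 236.2, S_uud = 126, S_udd = 67.2, S_ddd = 35.84
Terminal payoffs (S − K): max(176.2, 0) = 176.2, max(66, 0) = 66, max(7.2, 0) = 7.2, max(-24.16, 0) = 0
Node uu (S = 157.5): V_uu = 1/1.12·[0.4571·176.2500 + 0.5429·66.0000] = 103.9286
Node ud (S = 84): V_ud = 1/1.12·[0.4571·66.0000 + 0.5429·7.2000] = 30.4286
Node dd (S = 44.8): V_dd = 1/1.12·[0.4571·7.2000 + 0.5429·0.0000] = 2.9388
Node u (S = 105): V_u = 1/1.12·[0.4571·103.9286 + 0.5429·30.4286] = 57.1684
Node d (S = 56): V_d = 1/1.12·[0.4571·30.4286 + 0.5429·2.9388] = 13.8442
Node 0 (S = 70): V_0 = 1/1.12·[0.4571·57.1684 + 0.5429·13.8442] = 30.0442

$30.04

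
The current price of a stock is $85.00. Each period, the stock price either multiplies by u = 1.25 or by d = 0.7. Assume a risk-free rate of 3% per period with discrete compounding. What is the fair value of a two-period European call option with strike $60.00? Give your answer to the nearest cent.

$31.21

Risk-neutral probability p = (1 + 0.03 − 0.7)/(1.25 − 0.7) = 0.3300/0.5500 = 0.6000
Terminal stock prices: S_uu = 132.8, S_ud = 74.38, S_dd = 41.65
Terminal payoffs (S − K): max(72.81, 0) = 72.81, max(14.38, 0) = 14.38, max(-18.35, 0) = 0
Node u (S = 106.2): V_u = 1/1.03·[0.6000·72.8125 + 0.4000·14.3750] = 47.9976
Node d (S = 59.5): V_d = 1/1.03·[0.6000·14.3750 + 0.4000·0.0000] = 8.3738
Node 0 (S = 85): V_0 = 1/1.03·[0.6000·47.9976 + 0.4000·8.3738] = 31.2117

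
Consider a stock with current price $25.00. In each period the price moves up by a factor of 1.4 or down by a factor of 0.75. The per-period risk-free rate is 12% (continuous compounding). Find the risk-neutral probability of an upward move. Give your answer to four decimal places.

p = 0.5808

Risk-neutral probability p = (e^0.12 − 0.75)/(1.4 − 0.75) = 0.3775/0.6500 = 0.5808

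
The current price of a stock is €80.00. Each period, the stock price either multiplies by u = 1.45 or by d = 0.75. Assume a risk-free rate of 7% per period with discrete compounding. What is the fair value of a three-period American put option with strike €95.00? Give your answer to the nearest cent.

Risk-neutral probability p = (1 + 0.07 − 0.75)/(1.45 − 0.75) = 0.3200/0.7000 = 0.4571
Terminal stock prices: S_uuu = 243.9, S_uud = 126.1, S_udd = 65.25, S_ddd = 33.75
Terminal payoffs (K − S): max(-148.9, 0) = 0, max(-31.15, 0) = 0, max(29.75, 0) = 29.75, max(61.25, 0) = 61.25
Node uu (S = 168.2): continuation = 1/1.07·[0.4571·0.0000 + 0.5429·0.0000] = 0.0000; exercise value = 0.0000 ≤ continuation, so V_uu = 0.0000
Node ud (S = 87): continuation = 1/1.07·[0.4571·0.0000 + 0.5429·29.7500] = 15.0935; exercise value = 8.0000 ≤ continuation, so V_ud = 15.0935
Node dd (S = 45): continuation = 1/1.07·[0.4571·29.7500 + 0.5429·61.2500] = 43.7850; exercise value = 50.0000 > continuation, so V_dd = 50.0000 (exercise)
Node u (S = 116): continuation = 1/1.07·[0.4571·0.0000 + 0.5429·15.0935] = 7.6576; exercise value = 0.0000 ≤ continuation, so V_u = 7.6576
Node d (S = 60): continuation = 1/1.07·[0.4571·15.0935 + 0.5429·50.0000] = 31.8156; exercise value = 35.0000 > continuation, so V_d = 35.0000 (exercise)
Node 0 (S = 80): continuation = 1/1.07·[0.4571·7.6576 + 0.5429·35.0000] = 21.0286; exercise value = 15.0000 ≤ continuation, so V_0 = 21.0286

€21.03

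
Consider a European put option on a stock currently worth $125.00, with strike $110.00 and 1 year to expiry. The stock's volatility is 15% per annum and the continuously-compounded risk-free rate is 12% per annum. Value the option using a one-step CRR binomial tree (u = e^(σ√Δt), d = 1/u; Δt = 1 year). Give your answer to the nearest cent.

CRR parameters: u = e^(σ√Δt) = e^(0.15·√1) = 1.1618, d = 1/u = 0.8607
Per-period rate: rΔt = 0.12·1 = 0.12, so R = e^0.12 = 1.1275
Risk-neutral probability p = (e^0.12 − 0.8607)/(1.1618 − 0.8607) = 0.2668/0.3011 = 0.8860
Terminal stock prices: S_u = 145.2, S_d = 107.6
Terminal payoffs (K − S): max(-35.23, 0) = 0, max(2.412, 0) = 2.412
Node 0 (S = 125): V_0 = e^(−0.12)·[0.8860·0.0000 + 0.1140·2.4115] = 0.2439

$0.24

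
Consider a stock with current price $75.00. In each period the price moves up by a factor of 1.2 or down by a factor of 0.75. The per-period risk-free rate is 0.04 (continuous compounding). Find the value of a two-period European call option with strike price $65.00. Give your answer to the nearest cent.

Risk-neutral probability p = (e^0.04 − 0.75)/(1.2 − 0.75) = 0.2908/0.4500 = 0.6462
Terminal stock prices: S_uu = 108, S_ud = 67.5, S_dd = 42.19
Terminal payoffs (S − K): max(43, 0) = 43, max(2.5, 0) = 2.5, max(-22.81, 0) = 0
Node u (S = 90): V_u = e^(−0.04)·[0.6462·43.0000 + 0.3538·2.5000] = 27.5487
Node d (S = 56.25): V_d = e^(−0.04)·[0.6462·2.5000 + 0.3538·0.0000] = 1.5523
Node 0 (S = 75): V_0 = e^(−0.04)·[0.6462·27.5487 + 0.3538·1.5523] = 17.6327

$17.63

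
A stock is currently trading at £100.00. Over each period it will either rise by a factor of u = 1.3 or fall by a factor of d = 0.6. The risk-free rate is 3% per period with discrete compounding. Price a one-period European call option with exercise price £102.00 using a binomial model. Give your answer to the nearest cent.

£16.70

Risk-neutral probability p = (1 + 0.03 − 0.6)/(1.3 − 0.6) = 0.4300/0.7000 = 0.6143
Terminal stock prices: S_u = 130, S_d = 60
Terminal payoffs (S − K): max(28, 0) = 28, max(-42, 0) = 0
Node 0 (S = 100): V_0 = 1/1.03·[0.6143·28.0000 + 0.3857·0.0000] = 16.6990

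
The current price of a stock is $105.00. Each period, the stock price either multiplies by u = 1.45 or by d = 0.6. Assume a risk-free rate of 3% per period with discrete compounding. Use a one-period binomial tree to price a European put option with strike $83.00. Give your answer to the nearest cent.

Risk-neutral probability p = (1 + 0.03 − 0.6)/(1.45 − 0.6) = 0.4300/0.8500 = 0.5059
Terminal stock prices: S_u = 152.2, S_d = 63
Terminal payoffs (K − S): max(-69.25, 0) = 0, max(20, 0) = 20
Node 0 (S = 105): V_0 = 1/1.03·[0.5059·0.0000 + 0.4941·20.0000] = 9.5945

$9.59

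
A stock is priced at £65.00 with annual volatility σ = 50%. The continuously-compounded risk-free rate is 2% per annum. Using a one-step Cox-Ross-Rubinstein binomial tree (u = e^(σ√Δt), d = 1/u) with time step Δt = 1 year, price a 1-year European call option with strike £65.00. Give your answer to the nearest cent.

£16.41

CRR parameters: u = e^(σ√Δt) = e^(0.5·√1) = 1.6487, d = 1/u = 0.6065
Per-period rate: rΔt = 0.02·1 = 0.02, so R = e^0.02 = 1.0202
Risk-neutral probability p = (e^0.02 − 0.6065)/(1.6487 − 0.6065) = 0.4137/1.0422 = 0.3969
Terminal stock prices: S_u = 107.2, S_d = 39.42
Terminal payoffs (S − K): max(42.17, 0) = 42.17, max(-25.58, 0) = 0
Node 0 (S = 65): V_0 = e^(−0.02)·[0.3969·42.1669 + 0.6031·0.0000] = 16.4056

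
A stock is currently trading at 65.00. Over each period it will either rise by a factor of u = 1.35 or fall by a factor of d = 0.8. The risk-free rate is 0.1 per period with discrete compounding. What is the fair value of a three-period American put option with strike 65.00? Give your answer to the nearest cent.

6.12

Risk-neutral probability p = (1 + 0.1 − 0.8)/(1.35 − 0.8) = 0.3000/0.5500 = 0.5455
Terminal stock prices: S_uuu = 159.9, S_uud = 94.77, S_udd = 56.16, S_ddd = 33.28
Terminal payoffs (K − S): max(-94.92, 0) = 0, max(-29.77, 0) = 0, max(8.84, 0) = 8.84, max(31.72, 0) = 31.72
Node uu (S = 118.5): continuation = 1/1.1·[0.5455·0.0000 + 0.4545·0.0000] = 0.0000; exercise value = 0.0000 ≤ continuation, so V_uu = 0.0000
Node ud (S = 70.2): continuation = 1/1.1·[0.5455·0.0000 + 0.4545·8.8400] = 3.6529; exercise value = 0.0000 ≤ continuation, so V_ud = 3.6529
Node dd (S = 41.6): continuation = 1/1.1·[0.5455·8.8400 + 0.4545·31.7200] = 17.4909; exercise value = 23.4000 > continuation, so V_dd = 23.4000 (exercise)
Node u (S = 87.75): continuation = 1/1.1·[0.5455·0.0000 + 0.4545·3.6529] = 1.5095; exercise value = 0.0000 ≤ continuation, so V_u = 1.5095
Node d (S = 52): continuation = 1/1.1·[0.5455·3.6529 + 0.4545·23.4000] = 11.4808; exercise value = 13.0000 > continuation, so V_d = 13.0000 (exercise)
Node 0 (S = 65): continuation = 1/1.1·[0.5455·1.5095 + 0.4545·13.0000] = 6.1204; exercise value = 0.0000 ≤ continuation, so V_0 = 6.1204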